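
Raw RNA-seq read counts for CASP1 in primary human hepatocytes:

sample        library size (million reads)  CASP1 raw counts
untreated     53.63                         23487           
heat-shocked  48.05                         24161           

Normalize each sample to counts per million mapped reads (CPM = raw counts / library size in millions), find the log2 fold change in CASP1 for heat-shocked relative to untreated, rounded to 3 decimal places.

CPM(untreated) = 23487 / 53.63 = 437.9452
CPM(heat-shocked) = 24161 / 48.05 = 502.8304
Fold change = 502.8304 / 437.9452 = 1.14816
log2(1.14816) = 0.1993

0.199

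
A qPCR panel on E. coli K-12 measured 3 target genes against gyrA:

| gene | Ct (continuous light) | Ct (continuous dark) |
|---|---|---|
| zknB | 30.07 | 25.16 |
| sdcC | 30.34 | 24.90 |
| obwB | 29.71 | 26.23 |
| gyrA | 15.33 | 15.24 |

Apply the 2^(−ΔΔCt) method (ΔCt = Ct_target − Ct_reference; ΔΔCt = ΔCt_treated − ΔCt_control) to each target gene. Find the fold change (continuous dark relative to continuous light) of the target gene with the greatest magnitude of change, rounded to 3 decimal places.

40.786

zknB: ΔΔCt = (25.16−15.24) − (30.07−15.33) = 9.92 − 14.74 = -4.82; fold change = 2^4.82 = 28.246
sdcC: ΔΔCt = (24.90−15.24) − (30.34−15.33) = 9.66 − 15.01 = -5.35; fold change = 2^5.35 = 40.786
obwB: ΔΔCt = (26.23−15.24) − (29.71−15.33) = 10.99 − 14.38 = -3.39; fold change = 2^3.39 = 10.483
sdcC has the largest |ΔΔCt| = 5.35.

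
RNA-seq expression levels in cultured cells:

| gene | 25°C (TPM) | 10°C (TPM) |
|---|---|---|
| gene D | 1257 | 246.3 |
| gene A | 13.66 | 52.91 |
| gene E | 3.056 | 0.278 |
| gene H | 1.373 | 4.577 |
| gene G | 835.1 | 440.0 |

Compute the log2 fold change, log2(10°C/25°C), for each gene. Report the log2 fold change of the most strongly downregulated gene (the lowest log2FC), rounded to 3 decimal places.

log2(246.3/1257) = -2.351  (gene D)
log2(52.91/13.66) = 1.954  (gene A)
log2(0.278/3.056) = -3.458  (gene E)
log2(4.577/1.373) = 1.737  (gene H)
log2(440.0/835.1) = -0.924  (gene G)
gene E is most strongly downregulated.

-3.458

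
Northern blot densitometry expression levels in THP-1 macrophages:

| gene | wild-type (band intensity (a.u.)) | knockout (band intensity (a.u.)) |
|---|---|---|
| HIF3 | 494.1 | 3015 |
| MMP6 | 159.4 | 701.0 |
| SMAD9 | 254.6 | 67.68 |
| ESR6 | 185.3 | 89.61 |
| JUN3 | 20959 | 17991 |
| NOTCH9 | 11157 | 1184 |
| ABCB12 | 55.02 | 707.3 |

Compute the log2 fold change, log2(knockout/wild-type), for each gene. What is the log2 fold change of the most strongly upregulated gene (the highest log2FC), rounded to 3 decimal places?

3.684

log2(3015/494.1) = 2.609  (HIF3)
log2(701.0/159.4) = 2.137  (MMP6)
log2(67.68/254.6) = -1.911  (SMAD9)
log2(89.61/185.3) = -1.048  (ESR6)
log2(17991/20959) = -0.220  (JUN3)
log2(1184/11157) = -3.236  (NOTCH9)
log2(707.3/55.02) = 3.684  (ABCB12)
ABCB12 is most strongly upregulated.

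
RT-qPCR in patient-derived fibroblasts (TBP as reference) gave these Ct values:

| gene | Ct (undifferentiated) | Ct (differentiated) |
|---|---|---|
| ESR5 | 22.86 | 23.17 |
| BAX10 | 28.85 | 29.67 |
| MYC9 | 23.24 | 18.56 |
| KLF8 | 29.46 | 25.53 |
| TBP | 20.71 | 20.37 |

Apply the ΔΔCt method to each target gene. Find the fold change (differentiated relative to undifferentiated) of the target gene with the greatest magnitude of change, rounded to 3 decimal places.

ESR5: ΔΔCt = (23.17−20.37) − (22.86−20.71) = 2.80 − 2.15 = 0.65; fold change = 2^-0.65 = 0.637
BAX10: ΔΔCt = (29.67−20.37) − (28.85−20.71) = 9.30 − 8.14 = 1.16; fold change = 2^-1.16 = 0.448
MYC9: ΔΔCt = (18.56−20.37) − (23.24−20.71) = -1.81 − 2.53 = -4.34; fold change = 2^4.34 = 20.252
KLF8: ΔΔCt = (25.53−20.37) − (29.46−20.71) = 5.16 − 8.75 = -3.59; fold change = 2^3.59 = 12.042
MYC9 has the largest |ΔΔCt| = 4.34.

20.252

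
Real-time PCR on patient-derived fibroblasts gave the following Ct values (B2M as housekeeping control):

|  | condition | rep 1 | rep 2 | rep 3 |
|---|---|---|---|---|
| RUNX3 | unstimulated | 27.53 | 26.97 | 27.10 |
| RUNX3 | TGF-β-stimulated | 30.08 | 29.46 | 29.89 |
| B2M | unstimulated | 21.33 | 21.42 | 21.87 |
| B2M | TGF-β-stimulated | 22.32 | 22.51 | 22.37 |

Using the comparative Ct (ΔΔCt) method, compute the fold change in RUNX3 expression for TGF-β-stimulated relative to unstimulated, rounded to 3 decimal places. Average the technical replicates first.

Mean Ct: RUNX3 unstimulated 27.200; RUNX3 TGF-β-stimulated 29.810; B2M unstimulated 21.540; B2M TGF-β-stimulated 22.400
ΔCt(unstimulated) = 27.200 − 21.540 = 5.660
ΔCt(TGF-β-stimulated) = 29.810 − 22.400 = 7.410
ΔΔCt = 7.410 − 5.660 = 1.750
Fold change = 2^(−1.750) = 0.2973

0.297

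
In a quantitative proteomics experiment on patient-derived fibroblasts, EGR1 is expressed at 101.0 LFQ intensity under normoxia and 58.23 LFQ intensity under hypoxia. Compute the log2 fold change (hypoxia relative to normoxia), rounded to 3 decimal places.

-0.795

Fold change = 58.23 / 101.0 = 0.5765
log2(0.5765) = -0.7945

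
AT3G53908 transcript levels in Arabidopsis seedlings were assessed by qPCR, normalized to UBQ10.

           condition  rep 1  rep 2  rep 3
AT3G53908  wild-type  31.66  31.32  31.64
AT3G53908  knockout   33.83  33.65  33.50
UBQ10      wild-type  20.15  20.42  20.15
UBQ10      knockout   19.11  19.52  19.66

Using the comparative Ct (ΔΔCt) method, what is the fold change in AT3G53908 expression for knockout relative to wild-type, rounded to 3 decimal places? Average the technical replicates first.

0.131

Mean Ct: AT3G53908 wild-type 31.540; AT3G53908 knockout 33.660; UBQ10 wild-type 20.240; UBQ10 knockout 19.430
ΔCt(wild-type) = 31.540 − 20.240 = 11.300
ΔCt(knockout) = 33.660 − 19.430 = 14.230
ΔΔCt = 14.230 − 11.300 = 2.930
Fold change = 2^(−2.930) = 0.1312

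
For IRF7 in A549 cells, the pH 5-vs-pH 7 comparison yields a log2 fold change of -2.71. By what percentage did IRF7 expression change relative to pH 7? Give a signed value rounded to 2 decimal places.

-84.72%

Fold change = 2^(-2.71) = 0.1528
Percent change = (FC − 1) × 100% = (0.1528 − 1) × 100 = -84.72%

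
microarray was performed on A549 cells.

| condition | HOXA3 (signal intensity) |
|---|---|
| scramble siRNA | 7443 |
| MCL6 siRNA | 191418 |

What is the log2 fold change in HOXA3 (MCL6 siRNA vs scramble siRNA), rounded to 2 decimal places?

4.68

Fold change = 191418 / 7443 = 25.7179
log2(25.7179) = 4.685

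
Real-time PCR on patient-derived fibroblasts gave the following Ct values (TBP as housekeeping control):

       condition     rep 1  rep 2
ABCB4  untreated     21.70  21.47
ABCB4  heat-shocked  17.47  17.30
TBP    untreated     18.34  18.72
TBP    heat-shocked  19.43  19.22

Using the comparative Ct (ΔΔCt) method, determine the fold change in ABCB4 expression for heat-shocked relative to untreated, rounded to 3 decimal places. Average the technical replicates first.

31.889

Mean Ct: ABCB4 untreated 21.585; ABCB4 heat-shocked 17.385; TBP untreated 18.530; TBP heat-shocked 19.325
ΔCt(untreated) = 21.585 − 18.530 = 3.055
ΔCt(heat-shocked) = 17.385 − 19.325 = -1.940
ΔΔCt = -1.940 − 3.055 = -4.995
Fold change = 2^(−(-4.995)) = 2^4.995 = 31.8893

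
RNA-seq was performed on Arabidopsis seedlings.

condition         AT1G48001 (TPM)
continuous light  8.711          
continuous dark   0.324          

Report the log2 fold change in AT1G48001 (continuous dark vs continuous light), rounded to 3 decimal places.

-4.749

Fold change = 0.324 / 8.711 = 0.0372
log2(0.0372) = -4.7488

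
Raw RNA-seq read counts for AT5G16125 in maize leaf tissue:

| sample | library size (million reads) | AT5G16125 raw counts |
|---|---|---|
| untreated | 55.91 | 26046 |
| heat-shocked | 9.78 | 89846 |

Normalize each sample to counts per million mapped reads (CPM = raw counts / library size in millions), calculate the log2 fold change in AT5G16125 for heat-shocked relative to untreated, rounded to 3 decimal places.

4.302

CPM(untreated) = 26046 / 55.91 = 465.8558
CPM(heat-shocked) = 89846 / 9.78 = 9186.7076
Fold change = 9186.7076 / 465.8558 = 19.72007
log2(19.72007) = 4.3016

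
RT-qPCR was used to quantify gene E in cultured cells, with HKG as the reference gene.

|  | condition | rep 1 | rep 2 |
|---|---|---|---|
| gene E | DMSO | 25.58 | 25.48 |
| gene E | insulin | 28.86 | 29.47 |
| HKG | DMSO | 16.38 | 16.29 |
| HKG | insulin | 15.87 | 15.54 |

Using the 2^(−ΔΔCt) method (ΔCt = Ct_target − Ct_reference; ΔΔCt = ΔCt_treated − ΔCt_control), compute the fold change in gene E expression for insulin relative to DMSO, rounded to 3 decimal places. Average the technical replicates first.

0.052

Mean Ct: gene E DMSO 25.530; gene E insulin 29.165; HKG DMSO 16.335; HKG insulin 15.705
ΔCt(DMSO) = 25.530 − 16.335 = 9.195
ΔCt(insulin) = 29.165 − 15.705 = 13.460
ΔΔCt = 13.460 − 9.195 = 4.265
Fold change = 2^(−4.265) = 0.0520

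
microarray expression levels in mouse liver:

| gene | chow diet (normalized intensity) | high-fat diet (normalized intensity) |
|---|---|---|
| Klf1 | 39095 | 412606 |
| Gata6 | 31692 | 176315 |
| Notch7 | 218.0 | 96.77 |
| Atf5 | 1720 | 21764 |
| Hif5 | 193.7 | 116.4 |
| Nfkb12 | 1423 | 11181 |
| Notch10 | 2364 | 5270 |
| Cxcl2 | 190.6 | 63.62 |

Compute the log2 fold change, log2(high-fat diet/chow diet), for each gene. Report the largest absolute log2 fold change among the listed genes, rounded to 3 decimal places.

log2(412606/39095) = 3.400  (Klf1)
log2(176315/31692) = 2.476  (Gata6)
log2(96.77/218.0) = -1.172  (Notch7)
log2(21764/1720) = 3.661  (Atf5)
log2(116.4/193.7) = -0.735  (Hif5)
log2(11181/1423) = 2.974  (Nfkb12)
log2(5270/2364) = 1.157  (Notch10)
log2(63.62/190.6) = -1.583  (Cxcl2)
The largest magnitude belongs to Atf5.

3.661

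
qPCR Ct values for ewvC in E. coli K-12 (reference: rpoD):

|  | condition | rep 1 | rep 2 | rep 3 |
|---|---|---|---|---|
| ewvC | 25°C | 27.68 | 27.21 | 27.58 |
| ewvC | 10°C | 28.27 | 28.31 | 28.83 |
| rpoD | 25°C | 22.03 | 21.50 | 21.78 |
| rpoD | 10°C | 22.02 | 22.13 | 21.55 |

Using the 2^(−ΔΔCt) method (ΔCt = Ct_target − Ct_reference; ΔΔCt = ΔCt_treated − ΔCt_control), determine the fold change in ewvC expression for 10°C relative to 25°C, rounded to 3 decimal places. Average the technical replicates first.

0.555

Mean Ct: ewvC 25°C 27.490; ewvC 10°C 28.470; rpoD 25°C 21.770; rpoD 10°C 21.900
ΔCt(25°C) = 27.490 − 21.770 = 5.720
ΔCt(10°C) = 28.470 − 21.900 = 6.570
ΔΔCt = 6.570 − 5.720 = 0.850
Fold change = 2^(−0.850) = 0.5548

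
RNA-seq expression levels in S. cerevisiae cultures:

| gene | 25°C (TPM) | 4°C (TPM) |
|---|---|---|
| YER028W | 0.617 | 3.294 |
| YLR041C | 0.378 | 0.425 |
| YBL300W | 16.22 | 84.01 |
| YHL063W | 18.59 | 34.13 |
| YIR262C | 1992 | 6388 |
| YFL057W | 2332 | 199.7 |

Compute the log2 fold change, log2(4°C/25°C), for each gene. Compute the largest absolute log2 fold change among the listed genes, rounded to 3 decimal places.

3.546

log2(3.294/0.617) = 2.416  (YER028W)
log2(0.425/0.378) = 0.169  (YLR041C)
log2(84.01/16.22) = 2.373  (YBL300W)
log2(34.13/18.59) = 0.877  (YHL063W)
log2(6388/1992) = 1.681  (YIR262C)
log2(199.7/2332) = -3.546  (YFL057W)
The largest magnitude belongs to YFL057W.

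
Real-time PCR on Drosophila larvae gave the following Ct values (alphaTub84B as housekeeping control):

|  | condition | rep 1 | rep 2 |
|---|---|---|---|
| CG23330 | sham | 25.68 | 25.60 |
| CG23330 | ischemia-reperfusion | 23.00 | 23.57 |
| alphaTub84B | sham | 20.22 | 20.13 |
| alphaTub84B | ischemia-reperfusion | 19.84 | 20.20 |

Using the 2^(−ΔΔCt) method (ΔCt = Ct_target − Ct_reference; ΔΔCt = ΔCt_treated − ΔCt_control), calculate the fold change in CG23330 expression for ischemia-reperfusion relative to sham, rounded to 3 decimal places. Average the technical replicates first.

4.595

Mean Ct: CG23330 sham 25.640; CG23330 ischemia-reperfusion 23.285; alphaTub84B sham 20.175; alphaTub84B ischemia-reperfusion 20.020
ΔCt(sham) = 25.640 − 20.175 = 5.465
ΔCt(ischemia-reperfusion) = 23.285 − 20.020 = 3.265
ΔΔCt = 3.265 − 5.465 = -2.200
Fold change = 2^(−(-2.200)) = 2^2.200 = 4.5948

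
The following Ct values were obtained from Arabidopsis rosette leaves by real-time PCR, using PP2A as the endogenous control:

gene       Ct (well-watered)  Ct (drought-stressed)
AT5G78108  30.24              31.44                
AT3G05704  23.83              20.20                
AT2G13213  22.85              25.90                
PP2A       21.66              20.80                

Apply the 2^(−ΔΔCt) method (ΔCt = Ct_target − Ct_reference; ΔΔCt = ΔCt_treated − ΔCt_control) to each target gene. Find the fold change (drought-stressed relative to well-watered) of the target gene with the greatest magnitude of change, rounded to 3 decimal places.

AT5G78108: ΔΔCt = (31.44−20.80) − (30.24−21.66) = 10.64 − 8.58 = 2.06; fold change = 2^-2.06 = 0.240
AT3G05704: ΔΔCt = (20.20−20.80) − (23.83−21.66) = -0.60 − 2.17 = -2.77; fold change = 2^2.77 = 6.821
AT2G13213: ΔΔCt = (25.90−20.80) − (22.85−21.66) = 5.10 − 1.19 = 3.91; fold change = 2^-3.91 = 0.067
AT2G13213 has the largest |ΔΔCt| = 3.91.

0.067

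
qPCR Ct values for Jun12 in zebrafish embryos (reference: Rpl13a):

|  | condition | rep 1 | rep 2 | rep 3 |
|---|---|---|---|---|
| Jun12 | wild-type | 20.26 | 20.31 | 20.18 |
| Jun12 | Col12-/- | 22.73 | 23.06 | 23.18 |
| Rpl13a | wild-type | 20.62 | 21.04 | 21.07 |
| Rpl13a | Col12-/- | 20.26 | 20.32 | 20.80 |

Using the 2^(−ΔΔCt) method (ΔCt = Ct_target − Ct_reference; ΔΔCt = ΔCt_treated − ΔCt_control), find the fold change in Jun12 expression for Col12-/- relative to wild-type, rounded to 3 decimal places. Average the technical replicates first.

Mean Ct: Jun12 wild-type 20.250; Jun12 Col12-/- 22.990; Rpl13a wild-type 20.910; Rpl13a Col12-/- 20.460
ΔCt(wild-type) = 20.250 − 20.910 = -0.660
ΔCt(Col12-/-) = 22.990 − 20.460 = 2.530
ΔΔCt = 2.530 − (-0.660) = 3.190
Fold change = 2^(−3.190) = 0.1096

0.110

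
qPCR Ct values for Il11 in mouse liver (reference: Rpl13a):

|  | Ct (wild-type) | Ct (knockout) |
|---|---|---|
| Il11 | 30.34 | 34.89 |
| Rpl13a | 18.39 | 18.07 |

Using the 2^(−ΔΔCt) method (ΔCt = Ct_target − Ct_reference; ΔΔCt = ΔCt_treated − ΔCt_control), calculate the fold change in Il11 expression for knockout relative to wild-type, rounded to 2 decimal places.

ΔCt(wild-type) = 30.340 − 18.390 = 11.950
ΔCt(knockout) = 34.890 − 18.070 = 16.820
ΔΔCt = 16.820 − 11.950 = 4.870
Fold change = 2^(−4.870) = 0.034

0.03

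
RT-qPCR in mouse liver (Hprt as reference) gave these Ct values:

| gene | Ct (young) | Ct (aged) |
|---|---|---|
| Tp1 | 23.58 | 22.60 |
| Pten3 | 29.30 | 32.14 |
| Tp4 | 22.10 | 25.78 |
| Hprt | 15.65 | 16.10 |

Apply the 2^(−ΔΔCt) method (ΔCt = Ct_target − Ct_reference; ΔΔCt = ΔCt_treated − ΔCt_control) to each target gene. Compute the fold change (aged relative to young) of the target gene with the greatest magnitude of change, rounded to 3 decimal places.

0.107

Tp1: ΔΔCt = (22.60−16.10) − (23.58−15.65) = 6.50 − 7.93 = -1.43; fold change = 2^1.43 = 2.694
Pten3: ΔΔCt = (32.14−16.10) − (29.30−15.65) = 16.04 − 13.65 = 2.39; fold change = 2^-2.39 = 0.191
Tp4: ΔΔCt = (25.78−16.10) − (22.10−15.65) = 9.68 − 6.45 = 3.23; fold change = 2^-3.23 = 0.107
Tp4 has the largest |ΔΔCt| = 3.23.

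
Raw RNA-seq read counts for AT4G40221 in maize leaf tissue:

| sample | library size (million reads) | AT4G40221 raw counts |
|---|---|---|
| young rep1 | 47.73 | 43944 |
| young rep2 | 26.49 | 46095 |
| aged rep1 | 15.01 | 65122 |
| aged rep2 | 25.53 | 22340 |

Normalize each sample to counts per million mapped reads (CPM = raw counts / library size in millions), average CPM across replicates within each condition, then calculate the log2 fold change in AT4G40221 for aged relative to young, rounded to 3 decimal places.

CPM(young rep1) = 43944 / 47.73 = 920.6788
CPM(young rep2) = 46095 / 26.49 = 1740.0906
CPM(aged rep1) = 65122 / 15.01 = 4338.5743
CPM(aged rep2) = 22340 / 25.53 = 875.0490
mean CPM(young) = 1330.3847; mean CPM(aged) = 2606.8116
Fold change = 2606.8116 / 1330.3847 = 1.95944
log2(1.95944) = 0.9704

0.970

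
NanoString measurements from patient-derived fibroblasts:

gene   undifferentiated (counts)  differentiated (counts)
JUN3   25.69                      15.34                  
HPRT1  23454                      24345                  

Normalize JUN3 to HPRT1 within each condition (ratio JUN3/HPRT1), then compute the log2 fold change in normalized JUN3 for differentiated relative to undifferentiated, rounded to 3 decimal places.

JUN3/HPRT1 (undifferentiated) = 25.69 / 23454 = 0.0010953
JUN3/HPRT1 (differentiated) = 15.34 / 24345 = 0.00063011
Fold change = 0.00063011 / 0.0010953 = 0.5753
log2(0.5753) = -0.7977

-0.798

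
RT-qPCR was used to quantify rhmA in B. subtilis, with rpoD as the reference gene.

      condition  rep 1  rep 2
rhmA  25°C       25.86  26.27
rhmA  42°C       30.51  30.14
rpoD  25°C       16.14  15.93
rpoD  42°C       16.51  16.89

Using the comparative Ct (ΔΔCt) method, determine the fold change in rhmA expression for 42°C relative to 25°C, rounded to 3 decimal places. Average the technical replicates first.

Mean Ct: rhmA 25°C 26.065; rhmA 42°C 30.325; rpoD 25°C 16.035; rpoD 42°C 16.700
ΔCt(25°C) = 26.065 − 16.035 = 10.030
ΔCt(42°C) = 30.325 − 16.700 = 13.625
ΔΔCt = 13.625 − 10.030 = 3.595
Fold change = 2^(−3.595) = 0.0828

0.083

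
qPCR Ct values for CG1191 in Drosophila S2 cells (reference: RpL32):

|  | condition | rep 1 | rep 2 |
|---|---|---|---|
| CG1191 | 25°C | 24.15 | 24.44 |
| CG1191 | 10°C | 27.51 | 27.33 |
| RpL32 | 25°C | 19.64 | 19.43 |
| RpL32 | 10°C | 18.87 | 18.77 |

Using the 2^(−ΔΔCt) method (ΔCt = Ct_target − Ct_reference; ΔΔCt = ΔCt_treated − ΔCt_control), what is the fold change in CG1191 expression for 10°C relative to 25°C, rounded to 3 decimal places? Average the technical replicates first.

0.070

Mean Ct: CG1191 25°C 24.295; CG1191 10°C 27.420; RpL32 25°C 19.535; RpL32 10°C 18.820
ΔCt(25°C) = 24.295 − 19.535 = 4.760
ΔCt(10°C) = 27.420 − 18.820 = 8.600
ΔΔCt = 8.600 − 4.760 = 3.840
Fold change = 2^(−3.840) = 0.0698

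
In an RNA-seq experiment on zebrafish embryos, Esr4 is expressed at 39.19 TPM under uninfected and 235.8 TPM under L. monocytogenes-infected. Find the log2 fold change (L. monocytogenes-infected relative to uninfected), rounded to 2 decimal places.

2.59

Fold change = 235.8 / 39.19 = 6.0168
log2(6.0168) = 2.589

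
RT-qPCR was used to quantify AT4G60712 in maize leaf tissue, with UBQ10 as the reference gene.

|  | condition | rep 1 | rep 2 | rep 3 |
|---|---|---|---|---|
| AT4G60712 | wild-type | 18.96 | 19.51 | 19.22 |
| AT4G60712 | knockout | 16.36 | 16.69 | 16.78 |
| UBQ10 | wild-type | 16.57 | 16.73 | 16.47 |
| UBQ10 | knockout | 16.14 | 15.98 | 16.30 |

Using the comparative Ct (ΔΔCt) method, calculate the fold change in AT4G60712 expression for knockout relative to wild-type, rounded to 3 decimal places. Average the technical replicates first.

4.500

Mean Ct: AT4G60712 wild-type 19.230; AT4G60712 knockout 16.610; UBQ10 wild-type 16.590; UBQ10 knockout 16.140
ΔCt(wild-type) = 19.230 − 16.590 = 2.640
ΔCt(knockout) = 16.610 − 16.140 = 0.470
ΔΔCt = 0.470 − 2.640 = -2.170
Fold change = 2^(−(-2.170)) = 2^2.170 = 4.5002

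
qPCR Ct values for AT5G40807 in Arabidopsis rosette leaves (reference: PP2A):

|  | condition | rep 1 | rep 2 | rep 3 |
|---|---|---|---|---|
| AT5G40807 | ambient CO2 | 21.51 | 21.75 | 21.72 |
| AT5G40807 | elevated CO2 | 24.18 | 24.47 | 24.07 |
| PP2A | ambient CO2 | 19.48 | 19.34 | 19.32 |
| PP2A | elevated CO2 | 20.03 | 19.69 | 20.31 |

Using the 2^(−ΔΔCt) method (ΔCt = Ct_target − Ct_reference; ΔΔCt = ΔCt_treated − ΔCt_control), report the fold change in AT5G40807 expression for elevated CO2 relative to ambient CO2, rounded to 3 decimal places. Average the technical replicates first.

Mean Ct: AT5G40807 ambient CO2 21.660; AT5G40807 elevated CO2 24.240; PP2A ambient CO2 19.380; PP2A elevated CO2 20.010
ΔCt(ambient CO2) = 21.660 − 19.380 = 2.280
ΔCt(elevated CO2) = 24.240 − 20.010 = 4.230
ΔΔCt = 4.230 − 2.280 = 1.950
Fold change = 2^(−1.950) = 0.2588

0.259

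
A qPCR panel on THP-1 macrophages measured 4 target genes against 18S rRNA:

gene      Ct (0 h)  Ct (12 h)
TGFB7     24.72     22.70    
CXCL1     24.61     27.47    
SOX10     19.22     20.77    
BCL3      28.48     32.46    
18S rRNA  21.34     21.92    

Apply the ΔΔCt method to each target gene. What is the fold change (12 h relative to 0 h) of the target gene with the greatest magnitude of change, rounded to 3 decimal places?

0.095

TGFB7: ΔΔCt = (22.70−21.92) − (24.72−21.34) = 0.78 − 3.38 = -2.60; fold change = 2^2.60 = 6.063
CXCL1: ΔΔCt = (27.47−21.92) − (24.61−21.34) = 5.55 − 3.27 = 2.28; fold change = 2^-2.28 = 0.206
SOX10: ΔΔCt = (20.77−21.92) − (19.22−21.34) = -1.15 − (-2.12) = 0.97; fold change = 2^-0.97 = 0.511
BCL3: ΔΔCt = (32.46−21.92) − (28.48−21.34) = 10.54 − 7.14 = 3.40; fold change = 2^-3.40 = 0.095
BCL3 has the largest |ΔΔCt| = 3.40.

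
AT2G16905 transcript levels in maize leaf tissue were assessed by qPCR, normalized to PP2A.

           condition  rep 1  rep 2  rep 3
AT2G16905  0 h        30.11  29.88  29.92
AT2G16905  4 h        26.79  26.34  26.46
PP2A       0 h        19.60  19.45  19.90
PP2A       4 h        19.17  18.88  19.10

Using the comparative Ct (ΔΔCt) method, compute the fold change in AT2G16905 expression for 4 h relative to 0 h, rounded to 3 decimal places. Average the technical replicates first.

7.160

Mean Ct: AT2G16905 0 h 29.970; AT2G16905 4 h 26.530; PP2A 0 h 19.650; PP2A 4 h 19.050
ΔCt(0 h) = 29.970 − 19.650 = 10.320
ΔCt(4 h) = 26.530 − 19.050 = 7.480
ΔΔCt = 7.480 − 10.320 = -2.840
Fold change = 2^(−(-2.840)) = 2^2.840 = 7.1602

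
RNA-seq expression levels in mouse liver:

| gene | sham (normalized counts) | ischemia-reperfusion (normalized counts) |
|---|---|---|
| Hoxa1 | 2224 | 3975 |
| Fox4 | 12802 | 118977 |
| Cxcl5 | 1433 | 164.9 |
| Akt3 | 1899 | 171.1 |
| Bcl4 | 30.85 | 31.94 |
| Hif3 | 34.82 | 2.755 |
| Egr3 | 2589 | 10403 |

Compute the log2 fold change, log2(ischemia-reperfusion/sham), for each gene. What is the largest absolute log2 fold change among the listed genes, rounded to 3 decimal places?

3.660

log2(3975/2224) = 0.838  (Hoxa1)
log2(118977/12802) = 3.216  (Fox4)
log2(164.9/1433) = -3.119  (Cxcl5)
log2(171.1/1899) = -3.472  (Akt3)
log2(31.94/30.85) = 0.050  (Bcl4)
log2(2.755/34.82) = -3.660  (Hif3)
log2(10403/2589) = 2.007  (Egr3)
The largest magnitude belongs to Hif3.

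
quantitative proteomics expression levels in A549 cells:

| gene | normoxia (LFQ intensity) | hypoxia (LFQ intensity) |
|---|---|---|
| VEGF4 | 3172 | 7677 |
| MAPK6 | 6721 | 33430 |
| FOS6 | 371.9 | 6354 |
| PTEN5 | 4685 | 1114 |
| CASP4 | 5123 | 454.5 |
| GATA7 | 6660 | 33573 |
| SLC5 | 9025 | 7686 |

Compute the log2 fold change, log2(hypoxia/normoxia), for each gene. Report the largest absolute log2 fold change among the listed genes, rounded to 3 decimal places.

log2(7677/3172) = 1.275  (VEGF4)
log2(33430/6721) = 2.314  (MAPK6)
log2(6354/371.9) = 4.095  (FOS6)
log2(1114/4685) = -2.072  (PTEN5)
log2(454.5/5123) = -3.495  (CASP4)
log2(33573/6660) = 2.334  (GATA7)
log2(7686/9025) = -0.232  (SLC5)
The largest magnitude belongs to FOS6.

4.095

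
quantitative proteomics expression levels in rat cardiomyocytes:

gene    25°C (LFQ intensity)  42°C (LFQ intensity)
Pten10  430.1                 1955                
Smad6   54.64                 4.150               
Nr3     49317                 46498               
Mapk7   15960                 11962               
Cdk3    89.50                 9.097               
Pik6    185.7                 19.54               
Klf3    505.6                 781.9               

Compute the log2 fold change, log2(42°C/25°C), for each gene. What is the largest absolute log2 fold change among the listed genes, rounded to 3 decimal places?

log2(1955/430.1) = 2.184  (Pten10)
log2(4.150/54.64) = -3.719  (Smad6)
log2(46498/49317) = -0.085  (Nr3)
log2(11962/15960) = -0.416  (Mapk7)
log2(9.097/89.50) = -3.298  (Cdk3)
log2(19.54/185.7) = -3.248  (Pik6)
log2(781.9/505.6) = 0.629  (Klf3)
The largest magnitude belongs to Smad6.

3.719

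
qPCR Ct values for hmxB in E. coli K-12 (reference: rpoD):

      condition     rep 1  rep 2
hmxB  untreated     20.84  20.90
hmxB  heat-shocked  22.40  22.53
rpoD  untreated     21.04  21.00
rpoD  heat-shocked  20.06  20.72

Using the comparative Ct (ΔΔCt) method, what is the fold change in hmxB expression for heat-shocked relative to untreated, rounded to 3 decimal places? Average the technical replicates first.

Mean Ct: hmxB untreated 20.870; hmxB heat-shocked 22.465; rpoD untreated 21.020; rpoD heat-shocked 20.390
ΔCt(untreated) = 20.870 − 21.020 = -0.150
ΔCt(heat-shocked) = 22.465 − 20.390 = 2.075
ΔΔCt = 2.075 − (-0.150) = 2.225
Fold change = 2^(−2.225) = 0.2139

0.214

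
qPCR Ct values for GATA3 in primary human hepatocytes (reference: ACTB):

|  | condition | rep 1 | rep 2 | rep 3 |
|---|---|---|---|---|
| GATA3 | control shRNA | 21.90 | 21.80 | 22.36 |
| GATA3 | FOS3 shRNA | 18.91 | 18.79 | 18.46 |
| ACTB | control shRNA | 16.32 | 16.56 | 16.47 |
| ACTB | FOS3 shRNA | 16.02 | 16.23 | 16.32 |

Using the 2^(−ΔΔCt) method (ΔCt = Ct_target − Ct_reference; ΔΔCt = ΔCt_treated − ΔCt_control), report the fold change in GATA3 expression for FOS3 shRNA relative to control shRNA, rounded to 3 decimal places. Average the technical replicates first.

Mean Ct: GATA3 control shRNA 22.020; GATA3 FOS3 shRNA 18.720; ACTB control shRNA 16.450; ACTB FOS3 shRNA 16.190
ΔCt(control shRNA) = 22.020 − 16.450 = 5.570
ΔCt(FOS3 shRNA) = 18.720 − 16.190 = 2.530
ΔΔCt = 2.530 − 5.570 = -3.040
Fold change = 2^(−(-3.040)) = 2^3.040 = 8.2249

8.225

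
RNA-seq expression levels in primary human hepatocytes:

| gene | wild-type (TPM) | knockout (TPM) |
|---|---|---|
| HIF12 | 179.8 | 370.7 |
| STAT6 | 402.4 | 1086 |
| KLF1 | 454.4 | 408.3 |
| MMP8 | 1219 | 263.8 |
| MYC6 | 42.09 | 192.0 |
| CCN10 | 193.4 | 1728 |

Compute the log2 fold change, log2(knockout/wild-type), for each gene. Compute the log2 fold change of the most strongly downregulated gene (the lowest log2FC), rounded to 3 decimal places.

-2.208

log2(370.7/179.8) = 1.044  (HIF12)
log2(1086/402.4) = 1.432  (STAT6)
log2(408.3/454.4) = -0.154  (KLF1)
log2(263.8/1219) = -2.208  (MMP8)
log2(192.0/42.09) = 2.190  (MYC6)
log2(1728/193.4) = 3.159  (CCN10)
MMP8 is most strongly downregulated.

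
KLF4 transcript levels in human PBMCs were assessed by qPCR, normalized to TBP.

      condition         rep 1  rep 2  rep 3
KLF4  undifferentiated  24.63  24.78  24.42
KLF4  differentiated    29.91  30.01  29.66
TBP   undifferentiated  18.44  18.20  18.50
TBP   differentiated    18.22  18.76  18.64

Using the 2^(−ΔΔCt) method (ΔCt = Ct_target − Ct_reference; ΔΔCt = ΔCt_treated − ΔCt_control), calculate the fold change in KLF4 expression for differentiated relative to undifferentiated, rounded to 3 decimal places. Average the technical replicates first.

0.029

Mean Ct: KLF4 undifferentiated 24.610; KLF4 differentiated 29.860; TBP undifferentiated 18.380; TBP differentiated 18.540
ΔCt(undifferentiated) = 24.610 − 18.380 = 6.230
ΔCt(differentiated) = 29.860 − 18.540 = 11.320
ΔΔCt = 11.320 − 6.230 = 5.090
Fold change = 2^(−5.090) = 0.0294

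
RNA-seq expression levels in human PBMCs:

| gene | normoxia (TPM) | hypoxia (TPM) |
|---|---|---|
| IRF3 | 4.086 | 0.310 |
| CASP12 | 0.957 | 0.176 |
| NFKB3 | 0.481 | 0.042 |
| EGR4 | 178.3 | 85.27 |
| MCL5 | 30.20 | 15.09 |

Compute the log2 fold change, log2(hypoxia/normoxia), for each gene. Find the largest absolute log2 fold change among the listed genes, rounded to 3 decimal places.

3.720

log2(0.310/4.086) = -3.720  (IRF3)
log2(0.176/0.957) = -2.443  (CASP12)
log2(0.042/0.481) = -3.518  (NFKB3)
log2(85.27/178.3) = -1.064  (EGR4)
log2(15.09/30.20) = -1.001  (MCL5)
The largest magnitude belongs to IRF3.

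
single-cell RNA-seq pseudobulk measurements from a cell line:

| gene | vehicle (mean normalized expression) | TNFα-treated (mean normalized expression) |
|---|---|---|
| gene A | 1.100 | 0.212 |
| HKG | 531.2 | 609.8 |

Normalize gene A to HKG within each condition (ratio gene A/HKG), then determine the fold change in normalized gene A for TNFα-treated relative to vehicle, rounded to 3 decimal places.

gene A/HKG (vehicle) = 1.100 / 531.2 = 0.0020708
gene A/HKG (TNFα-treated) = 0.212 / 609.8 = 0.00034765
Fold change = 0.00034765 / 0.0020708 = 0.1679

0.168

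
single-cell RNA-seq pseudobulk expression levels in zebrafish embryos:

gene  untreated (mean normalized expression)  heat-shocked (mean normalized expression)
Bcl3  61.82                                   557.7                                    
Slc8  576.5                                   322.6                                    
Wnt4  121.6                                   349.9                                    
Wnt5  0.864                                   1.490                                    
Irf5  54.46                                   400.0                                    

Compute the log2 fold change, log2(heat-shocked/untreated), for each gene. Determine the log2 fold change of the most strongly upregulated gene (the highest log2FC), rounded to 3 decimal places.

3.173

log2(557.7/61.82) = 3.173  (Bcl3)
log2(322.6/576.5) = -0.838  (Slc8)
log2(349.9/121.6) = 1.525  (Wnt4)
log2(1.490/0.864) = 0.786  (Wnt5)
log2(400.0/54.46) = 2.877  (Irf5)
Bcl3 is most strongly upregulated.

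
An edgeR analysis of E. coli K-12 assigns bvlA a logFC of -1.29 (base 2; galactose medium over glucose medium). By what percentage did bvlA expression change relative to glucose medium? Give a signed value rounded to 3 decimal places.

Fold change = 2^(-1.29) = 0.4090
Percent change = (FC − 1) × 100% = (0.4090 − 1) × 100 = -59.105%

-59.105%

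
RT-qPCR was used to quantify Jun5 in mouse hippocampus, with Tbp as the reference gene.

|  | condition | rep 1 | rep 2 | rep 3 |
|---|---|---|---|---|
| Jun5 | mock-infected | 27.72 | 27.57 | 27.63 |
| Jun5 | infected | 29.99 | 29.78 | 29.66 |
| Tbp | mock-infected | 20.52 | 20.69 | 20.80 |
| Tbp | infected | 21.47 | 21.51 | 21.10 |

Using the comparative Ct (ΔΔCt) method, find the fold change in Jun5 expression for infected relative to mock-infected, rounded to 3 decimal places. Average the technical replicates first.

0.358

Mean Ct: Jun5 mock-infected 27.640; Jun5 infected 29.810; Tbp mock-infected 20.670; Tbp infected 21.360
ΔCt(mock-infected) = 27.640 − 20.670 = 6.970
ΔCt(infected) = 29.810 − 21.360 = 8.450
ΔΔCt = 8.450 − 6.970 = 1.480
Fold change = 2^(−1.480) = 0.3585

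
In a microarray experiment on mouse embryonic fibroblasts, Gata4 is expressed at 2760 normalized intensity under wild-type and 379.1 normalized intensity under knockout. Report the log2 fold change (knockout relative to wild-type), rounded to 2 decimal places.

-2.86

Fold change = 379.1 / 2760 = 0.1374
log2(0.1374) = -2.864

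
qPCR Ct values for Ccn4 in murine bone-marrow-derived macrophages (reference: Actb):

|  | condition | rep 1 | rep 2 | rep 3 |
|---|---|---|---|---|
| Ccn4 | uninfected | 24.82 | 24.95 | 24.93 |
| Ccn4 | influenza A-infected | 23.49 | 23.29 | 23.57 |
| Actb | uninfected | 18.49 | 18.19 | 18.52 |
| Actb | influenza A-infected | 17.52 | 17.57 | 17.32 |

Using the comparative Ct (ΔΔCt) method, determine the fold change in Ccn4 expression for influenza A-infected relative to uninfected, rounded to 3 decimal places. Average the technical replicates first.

1.434

Mean Ct: Ccn4 uninfected 24.900; Ccn4 influenza A-infected 23.450; Actb uninfected 18.400; Actb influenza A-infected 17.470
ΔCt(uninfected) = 24.900 − 18.400 = 6.500
ΔCt(influenza A-infected) = 23.450 − 17.470 = 5.980
ΔΔCt = 5.980 − 6.500 = -0.520
Fold change = 2^(−(-0.520)) = 2^0.520 = 1.4340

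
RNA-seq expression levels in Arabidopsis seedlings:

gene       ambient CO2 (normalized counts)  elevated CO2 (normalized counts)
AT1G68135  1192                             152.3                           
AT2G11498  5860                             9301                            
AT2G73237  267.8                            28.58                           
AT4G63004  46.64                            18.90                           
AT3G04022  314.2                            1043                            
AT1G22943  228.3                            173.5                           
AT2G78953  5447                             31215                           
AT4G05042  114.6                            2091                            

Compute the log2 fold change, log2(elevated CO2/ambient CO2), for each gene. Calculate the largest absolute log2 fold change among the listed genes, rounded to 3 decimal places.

log2(152.3/1192) = -2.968  (AT1G68135)
log2(9301/5860) = 0.666  (AT2G11498)
log2(28.58/267.8) = -3.228  (AT2G73237)
log2(18.90/46.64) = -1.303  (AT4G63004)
log2(1043/314.2) = 1.731  (AT3G04022)
log2(173.5/228.3) = -0.396  (AT1G22943)
log2(31215/5447) = 2.519  (AT2G78953)
log2(2091/114.6) = 4.190  (AT4G05042)
The largest magnitude belongs to AT4G05042.

4.190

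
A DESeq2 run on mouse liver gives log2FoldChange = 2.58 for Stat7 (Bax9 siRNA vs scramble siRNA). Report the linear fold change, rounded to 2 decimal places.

Fold change = 2^(2.58) = 5.979

5.98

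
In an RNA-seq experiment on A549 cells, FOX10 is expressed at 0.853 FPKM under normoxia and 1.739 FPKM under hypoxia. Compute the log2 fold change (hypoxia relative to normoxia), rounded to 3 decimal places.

Fold change = 1.739 / 0.853 = 2.0387
log2(2.0387) = 1.0276

1.028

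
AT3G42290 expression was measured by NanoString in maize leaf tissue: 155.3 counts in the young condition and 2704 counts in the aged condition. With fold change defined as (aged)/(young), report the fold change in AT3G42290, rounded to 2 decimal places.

Fold change = 2704 / 155.3 = 17.411
AT3G42290 is upregulated.

17.41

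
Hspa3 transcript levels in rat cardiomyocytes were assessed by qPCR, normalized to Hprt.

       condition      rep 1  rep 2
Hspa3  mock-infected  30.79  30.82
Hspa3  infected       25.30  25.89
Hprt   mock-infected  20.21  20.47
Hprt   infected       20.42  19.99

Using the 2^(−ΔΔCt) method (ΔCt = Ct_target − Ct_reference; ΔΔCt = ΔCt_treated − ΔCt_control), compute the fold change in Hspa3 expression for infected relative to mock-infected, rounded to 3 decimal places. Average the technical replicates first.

Mean Ct: Hspa3 mock-infected 30.805; Hspa3 infected 25.595; Hprt mock-infected 20.340; Hprt infected 20.205
ΔCt(mock-infected) = 30.805 − 20.340 = 10.465
ΔCt(infected) = 25.595 − 20.205 = 5.390
ΔΔCt = 5.390 − 10.465 = -5.075
Fold change = 2^(−(-5.075)) = 2^5.075 = 33.7076

33.708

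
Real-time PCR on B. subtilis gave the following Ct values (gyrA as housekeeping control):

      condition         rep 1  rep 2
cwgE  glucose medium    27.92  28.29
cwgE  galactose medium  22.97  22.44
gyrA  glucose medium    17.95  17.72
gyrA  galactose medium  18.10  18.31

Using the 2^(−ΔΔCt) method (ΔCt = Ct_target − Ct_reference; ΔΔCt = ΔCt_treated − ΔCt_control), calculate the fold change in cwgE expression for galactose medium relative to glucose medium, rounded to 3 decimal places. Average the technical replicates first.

Mean Ct: cwgE glucose medium 28.105; cwgE galactose medium 22.705; gyrA glucose medium 17.835; gyrA galactose medium 18.205
ΔCt(glucose medium) = 28.105 − 17.835 = 10.270
ΔCt(galactose medium) = 22.705 − 18.205 = 4.500
ΔΔCt = 4.500 − 10.270 = -5.770
Fold change = 2^(−(-5.770)) = 2^5.770 = 54.5686

54.569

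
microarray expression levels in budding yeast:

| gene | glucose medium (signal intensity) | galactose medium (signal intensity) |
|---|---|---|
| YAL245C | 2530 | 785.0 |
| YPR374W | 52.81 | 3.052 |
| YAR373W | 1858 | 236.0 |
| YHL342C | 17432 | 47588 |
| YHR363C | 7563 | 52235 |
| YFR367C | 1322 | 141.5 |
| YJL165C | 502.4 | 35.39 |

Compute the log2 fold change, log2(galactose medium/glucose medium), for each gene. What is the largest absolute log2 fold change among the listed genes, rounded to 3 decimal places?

log2(785.0/2530) = -1.688  (YAL245C)
log2(3.052/52.81) = -4.113  (YPR374W)
log2(236.0/1858) = -2.977  (YAR373W)
log2(47588/17432) = 1.449  (YHL342C)
log2(52235/7563) = 2.788  (YHR363C)
log2(141.5/1322) = -3.224  (YFR367C)
log2(35.39/502.4) = -3.827  (YJL165C)
The largest magnitude belongs to YPR374W.

4.113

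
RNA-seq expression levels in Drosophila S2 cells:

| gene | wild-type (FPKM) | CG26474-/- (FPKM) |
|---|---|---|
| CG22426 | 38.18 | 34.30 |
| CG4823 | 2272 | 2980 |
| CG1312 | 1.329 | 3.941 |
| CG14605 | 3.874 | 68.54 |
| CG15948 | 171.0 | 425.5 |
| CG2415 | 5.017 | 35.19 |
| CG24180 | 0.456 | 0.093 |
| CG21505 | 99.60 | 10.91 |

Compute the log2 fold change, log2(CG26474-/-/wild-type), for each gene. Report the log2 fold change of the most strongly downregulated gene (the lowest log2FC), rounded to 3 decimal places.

-3.190

log2(34.30/38.18) = -0.155  (CG22426)
log2(2980/2272) = 0.391  (CG4823)
log2(3.941/1.329) = 1.568  (CG1312)
log2(68.54/3.874) = 4.145  (CG14605)
log2(425.5/171.0) = 1.315  (CG15948)
log2(35.19/5.017) = 2.810  (CG2415)
log2(0.093/0.456) = -2.294  (CG24180)
log2(10.91/99.60) = -3.190  (CG21505)
CG21505 is most strongly downregulated.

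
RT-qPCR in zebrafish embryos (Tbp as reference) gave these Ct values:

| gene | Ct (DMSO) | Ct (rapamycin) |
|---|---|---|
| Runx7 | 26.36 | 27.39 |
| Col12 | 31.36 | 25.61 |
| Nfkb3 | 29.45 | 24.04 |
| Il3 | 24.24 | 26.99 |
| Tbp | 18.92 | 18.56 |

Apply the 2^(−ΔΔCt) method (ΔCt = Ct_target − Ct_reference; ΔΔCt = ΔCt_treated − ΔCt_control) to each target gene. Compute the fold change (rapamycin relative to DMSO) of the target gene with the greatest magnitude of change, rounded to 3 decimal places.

41.933

Runx7: ΔΔCt = (27.39−18.56) − (26.36−18.92) = 8.83 − 7.44 = 1.39; fold change = 2^-1.39 = 0.382
Col12: ΔΔCt = (25.61−18.56) − (31.36−18.92) = 7.05 − 12.44 = -5.39; fold change = 2^5.39 = 41.933
Nfkb3: ΔΔCt = (24.04−18.56) − (29.45−18.92) = 5.48 − 10.53 = -5.05; fold change = 2^5.05 = 33.128
Il3: ΔΔCt = (26.99−18.56) − (24.24−18.92) = 8.43 − 5.32 = 3.11; fold change = 2^-3.11 = 0.116
Col12 has the largest |ΔΔCt| = 5.39.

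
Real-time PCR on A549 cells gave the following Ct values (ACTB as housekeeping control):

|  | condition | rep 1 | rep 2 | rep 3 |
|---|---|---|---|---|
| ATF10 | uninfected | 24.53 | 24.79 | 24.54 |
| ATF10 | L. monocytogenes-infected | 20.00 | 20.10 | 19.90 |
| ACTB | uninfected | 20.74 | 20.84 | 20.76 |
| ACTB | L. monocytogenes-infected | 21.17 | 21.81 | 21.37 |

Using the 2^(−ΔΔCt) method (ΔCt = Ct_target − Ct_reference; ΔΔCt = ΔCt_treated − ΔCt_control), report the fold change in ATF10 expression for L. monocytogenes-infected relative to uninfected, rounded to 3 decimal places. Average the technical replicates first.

Mean Ct: ATF10 uninfected 24.620; ATF10 L. monocytogenes-infected 20.000; ACTB uninfected 20.780; ACTB L. monocytogenes-infected 21.450
ΔCt(uninfected) = 24.620 − 20.780 = 3.840
ΔCt(L. monocytogenes-infected) = 20.000 − 21.450 = -1.450
ΔΔCt = -1.450 − 3.840 = -5.290
Fold change = 2^(−(-5.290)) = 2^5.290 = 39.1245

39.124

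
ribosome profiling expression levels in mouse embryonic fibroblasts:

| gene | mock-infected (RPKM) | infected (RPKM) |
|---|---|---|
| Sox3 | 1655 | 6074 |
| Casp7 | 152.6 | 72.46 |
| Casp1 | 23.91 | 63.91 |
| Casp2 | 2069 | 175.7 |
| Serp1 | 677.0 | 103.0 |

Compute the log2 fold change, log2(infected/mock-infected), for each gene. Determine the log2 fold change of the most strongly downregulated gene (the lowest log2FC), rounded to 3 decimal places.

log2(6074/1655) = 1.876  (Sox3)
log2(72.46/152.6) = -1.074  (Casp7)
log2(63.91/23.91) = 1.418  (Casp1)
log2(175.7/2069) = -3.558  (Casp2)
log2(103.0/677.0) = -2.717  (Serp1)
Casp2 is most strongly downregulated.

-3.558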